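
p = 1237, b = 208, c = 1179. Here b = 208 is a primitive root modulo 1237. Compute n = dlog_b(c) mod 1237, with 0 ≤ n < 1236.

384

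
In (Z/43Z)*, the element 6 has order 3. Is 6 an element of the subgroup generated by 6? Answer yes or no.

6 ∈ ⟨6⟩ iff 6^3 ≡ 1 (mod 43), since |⟨6⟩| = 3.
6^3 mod 43 = 1.
Since 1 = 1, 6 lies in the subgroup.

yes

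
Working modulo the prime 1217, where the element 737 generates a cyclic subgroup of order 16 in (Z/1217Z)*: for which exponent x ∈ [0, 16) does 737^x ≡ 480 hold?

Successive powers of 737 modulo 1217:
  737^0=1  737^1=737  737^2=387  737^3=441  737^4=78  737^5=287
  737^6=978  737^7=322  737^8=1216  737^9=480
So 737^9 ≡ 480 (mod 1217), giving x = 9.

9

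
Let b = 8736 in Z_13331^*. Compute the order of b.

6665

The order of 8736 must divide p − 1 = 13330 = 2 · 5 · 31 · 43.
Divisors: 1, 2, 5, 10, 31, 43, 62, 86, 155, 215, 310, 430, 1333, 2666, 6665, 13330.
Check each in increasing order: 8736^1 ≡ 8736;  8736^2 ≡ 11052;  8736^5 ≡ 3376;  8736^10 ≡ 12702;  8736^31 ≡ 6571;  8736^43 ≡ 11388;  8736^62 ≡ 12263;  8736^86 ≡ 2576;  8736^155 ≡ 5498;  8736^215 ≡ 3840;  8736^310 ≡ 6627;  8736^430 ≡ 1514;  8736^1333 ≡ 4962;  8736^2666 ≡ 12418;  8736^6665 ≡ 1.
Smallest exponent giving 1 is 6665.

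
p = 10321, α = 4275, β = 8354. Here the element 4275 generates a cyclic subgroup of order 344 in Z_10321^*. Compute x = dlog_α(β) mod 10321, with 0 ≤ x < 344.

178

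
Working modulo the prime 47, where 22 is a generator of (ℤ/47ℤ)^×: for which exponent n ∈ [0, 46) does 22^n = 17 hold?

8

Baby-step giant-step with m = ceil(sqrt(46)) = 7.
Baby table (22^j mod 47 for j=0..6):
  0:1  1:22  2:14  3:26  4:8  5:35  6:18
Giant step factor: 22^(-7) ≡ 40 (mod 47).
Scan 17·40^i mod 47 for i = 0, 1, …:
  i=0: 17   i=1: 22
Match at i=1, j=1: n = 1·7 + 1 = 8.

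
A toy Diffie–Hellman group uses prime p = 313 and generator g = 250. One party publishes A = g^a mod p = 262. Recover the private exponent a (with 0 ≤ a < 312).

183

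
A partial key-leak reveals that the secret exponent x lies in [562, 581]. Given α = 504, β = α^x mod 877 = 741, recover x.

Compute 504^562 mod 877 = 685, then multiply by 504 repeatedly:
  504^562=685  504^563=579  504^564=652  504^565=610  504^566=490
  504^567=523  504^568=492  504^569=654  504^570=741
Found 741 at exponent 570.

570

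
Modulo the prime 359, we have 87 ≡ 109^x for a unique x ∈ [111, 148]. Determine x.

Compute 109^111 mod 359 = 348, then multiply by 109 repeatedly:
  109^111=348  109^112=237  109^113=344  109^114=160  109^115=208
  109^116=55  109^117=251  109^118=75  109^119=277  109^120=37
  109^121=84  109^122=181  109^123=343  109^124=51  109^125=174
  109^126=298  109^127=172  109^128=80  109^129=104  109^130=207
  109^131=305  109^132=217  109^133=318  109^134=198  109^135=42
  109^136=270  109^137=351  109^138=205  109^139=87
Found 87 at exponent 139.

139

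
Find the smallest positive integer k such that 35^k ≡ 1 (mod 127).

The order of 35 must divide p − 1 = 126 = 2 · 3^2 · 7.
Divisors: 1, 2, 3, 6, 7, 9, 14, 18, 21, 42, 63, 126.
Check each in increasing order: 35^1 ≡ 35;  35^2 ≡ 82;  35^3 ≡ 76;  35^6 ≡ 61;  35^7 ≡ 103;  35^9 ≡ 64;  35^14 ≡ 68;  35^18 ≡ 32;  35^21 ≡ 19;  35^42 ≡ 107;  35^63 ≡ 1.
Smallest exponent giving 1 is 63.

63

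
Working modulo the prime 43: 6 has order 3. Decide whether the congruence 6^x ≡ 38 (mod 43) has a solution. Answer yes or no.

38 ∈ ⟨6⟩ iff 38^3 ≡ 1 (mod 43), since |⟨6⟩| = 3.
38^3 mod 43 = 4.
Since 4 ≠ 1, 38 does not lie in the subgroup.

no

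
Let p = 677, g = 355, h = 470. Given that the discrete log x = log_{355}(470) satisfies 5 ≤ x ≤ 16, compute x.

7

Compute 355^5 mod 677 = 44, then multiply by 355 repeatedly:
  355^5=44  355^6=49  355^7=470
Found 470 at exponent 7.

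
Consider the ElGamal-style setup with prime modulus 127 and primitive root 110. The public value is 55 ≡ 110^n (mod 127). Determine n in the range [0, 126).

19

Baby-step giant-step with m = ceil(sqrt(126)) = 12.
Baby table (110^j mod 127 for j=0..11):
  0:1  1:110  2:35  3:40  4:82  5:3  6:76  7:105
  8:120  9:119  10:9  11:101
Giant step factor: 110^(-12) ≡ 25 (mod 127).
Scan 55·25^i mod 127 for i = 0, 1, …:
  i=0: 55   i=1: 105
Match at i=1, j=7: n = 1·12 + 7 = 19.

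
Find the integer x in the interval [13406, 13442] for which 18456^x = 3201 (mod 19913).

Compute 18456^13406 mod 19913 = 13501, then multiply by 18456 repeatedly:
  18456^13406=13501  18456^13407=3087  18456^13408=2579  18456^13409=5954  18456^13410=7090
  18456^13411=4717  18456^13412=17229  18456^13413=7640  18456^13414=19800  18456^13415=5337
  18456^13416=9974  18456^13417=4372  18456^13418=2156  18456^13419=4962  18456^13420=18698
  18456^13421=17911  18456^13422=9616  18456^13423=8240  18456^13424=1859  18456^13425=19518
  18456^13426=17951  18456^13427=11075  18456^13428=13168  18456^13429=10356  18456^13430=5362
  18456^13431=13375  18456^13432=7452  18456^13433=14934  18456^13434=6071  18456^13435=15838
  18456^13436=3201
Found 3201 at exponent 13436.

13436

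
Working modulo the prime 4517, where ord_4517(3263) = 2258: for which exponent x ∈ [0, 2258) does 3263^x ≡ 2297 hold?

Baby-step giant-step with m = ceil(sqrt(2258)) = 48.
Baby table (3263^j mod 4517 for j=0..47):
  0:1  1:3263  2:600  3:1939  4:3157  5:2531  6:1577  7:888
  8:2147  9:4311  10:855  11:2876  12:2579  13:106  14:2586  15:362
  16:2269  17:384  18:1783  19:33  20:3788  21:1732  22:749  23:290
  24:2217  25:2354  26:2202  27:3096  28:2236  29:1113  30:51  31:3801
  32:3498  33:4032  34:2912  35:2605  36:3638  37:118  38:1089  39:3045
  40:2952  41:2132  42:536  43:889  44:893  45:394  46:2794  47:1516
Giant step factor: 3263^(-48) ≡ 3542 (mod 4517).
Scan 2297·3542^i mod 4517 for i = 0, 1, …:
  i=0: 2297   i=1: 857   i=2: 70   i=3: 4022
  i=4: 3823   i=5: 3617   i=6: 1202   i=7: 2470
  i=8: 3828   i=9: 3259     …   i=38: 4363
  i=39: 1089
Match at i=39, j=38: x = 39·48 + 38 = 1910.

1910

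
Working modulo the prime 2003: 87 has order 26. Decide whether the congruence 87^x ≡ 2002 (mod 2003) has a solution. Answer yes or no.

2002 ∈ ⟨87⟩ iff 2002^26 ≡ 1 (mod 2003), since |⟨87⟩| = 26.
2002^26 mod 2003 = 1.
Since 1 = 1, 2002 lies in the subgroup.

yes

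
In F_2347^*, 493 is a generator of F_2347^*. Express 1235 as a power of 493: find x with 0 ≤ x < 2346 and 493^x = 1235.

Baby-step giant-step with m = ceil(sqrt(2346)) = 49.
Baby table (493^j mod 2347 for j=0..48):
  0:1  1:493  2:1308  3:1766  4:2248  5:480  6:1940  7:1191
  8:413  9:1767  10:394  11:1788  12:1359  13:1092  14:893  15:1360
  16:1585  17:2201  18:779  19:1486  20:334  21:372  22:330  23:747
  24:2139  25:724  26:188  27:1151  28:1816  29:1081  30:164  31:1054
  32:935  33:943  34:193  35:1269  36:1315  37:523  38:2016  39:1107
  40:1247  41:2204  42:2258  43:716  44:938  45:75  46:1770  47:1873
  48:1018
Giant step factor: 493^(-49) ≡ 1583 (mod 2347).
Scan 1235·1583^i mod 2347 for i = 0, 1, …:
  i=0: 1235   i=1: 2301   i=2: 2286   i=3: 2011
  i=4: 881   i=5: 505   i=6: 1435   i=7: 2056
  i=8: 1706   i=9: 1548     …   i=46: 1079
  i=47: 1788
Match at i=47, j=11: x = 47·49 + 11 = 2314.

2314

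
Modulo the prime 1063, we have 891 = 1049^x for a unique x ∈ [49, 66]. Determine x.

Compute 1049^49 mod 1063 = 291, then multiply by 1049 repeatedly:
  1049^49=291  1049^50=178  1049^51=697  1049^52=872  1049^53=548
  1049^54=832  1049^55=45  1049^56=433  1049^57=316  1049^58=891
Found 891 at exponent 58.

58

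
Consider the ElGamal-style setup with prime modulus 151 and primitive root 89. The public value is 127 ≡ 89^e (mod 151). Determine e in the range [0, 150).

42

Baby-step giant-step with m = ceil(sqrt(150)) = 13.
Baby table (89^j mod 151 for j=0..12):
  0:1  1:89  2:69  3:101  4:80  5:23  6:84  7:77
  8:58  9:28  10:76  11:120  12:110
Giant step factor: 89^(-13) ≡ 6 (mod 151).
Scan 127·6^i mod 151 for i = 0, 1, …:
  i=0: 127   i=1: 7   i=2: 42   i=3: 101
Match at i=3, j=3: e = 3·13 + 3 = 42.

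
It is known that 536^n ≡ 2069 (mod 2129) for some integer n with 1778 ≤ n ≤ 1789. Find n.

1785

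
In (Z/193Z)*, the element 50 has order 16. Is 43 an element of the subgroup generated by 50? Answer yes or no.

yes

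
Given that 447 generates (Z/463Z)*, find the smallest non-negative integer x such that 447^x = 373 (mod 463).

Baby-step giant-step with m = ceil(sqrt(462)) = 22.
Baby table (447^j mod 463 for j=0..21):
  0:1  1:447  2:256  3:71  4:253  5:119  6:411  7:369
  8:115  9:12  10:271  11:294  12:389  13:258  14:39  15:302
  16:261  17:454  18:144  19:11  20:287  21:38
Giant step factor: 447^(-22) ≡ 182 (mod 463).
Scan 373·182^i mod 463 for i = 0, 1, …:
  i=0: 373   i=1: 288   i=2: 97   i=3: 60
  i=4: 271
Match at i=4, j=10: x = 4·22 + 10 = 98.

98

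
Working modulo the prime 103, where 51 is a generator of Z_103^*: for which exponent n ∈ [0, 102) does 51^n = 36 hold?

Baby-step giant-step with m = ceil(sqrt(102)) = 11.
Baby table (51^j mod 103 for j=0..10):
  0:1  1:51  2:26  3:90  4:58  5:74  6:66  7:70
  8:68  9:69  10:17
Giant step factor: 51^(-11) ≡ 12 (mod 103).
Scan 36·12^i mod 103 for i = 0, 1, …:
  i=0: 36   i=1: 20   i=2: 34   i=3: 99
  i=4: 55   i=5: 42   i=6: 92   i=7: 74
Match at i=7, j=5: n = 7·11 + 5 = 82.

82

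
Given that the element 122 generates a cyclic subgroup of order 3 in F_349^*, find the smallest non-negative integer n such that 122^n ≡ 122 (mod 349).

1

Successive powers of 122 modulo 349:
  122^0=1  122^1=122
So 122^1 ≡ 122 (mod 349), giving n = 1.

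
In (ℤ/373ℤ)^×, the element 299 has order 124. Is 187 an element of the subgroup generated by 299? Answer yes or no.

no

187 ∈ ⟨299⟩ iff 187^124 ≡ 1 (mod 373), since |⟨299⟩| = 124.
187^124 mod 373 = 88.
Since 88 ≠ 1, 187 does not lie in the subgroup.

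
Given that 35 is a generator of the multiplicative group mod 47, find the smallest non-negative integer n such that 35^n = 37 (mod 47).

18

Baby-step giant-step with m = ceil(sqrt(46)) = 7.
Baby table (35^j mod 47 for j=0..6):
  0:1  1:35  2:3  3:11  4:9  5:33  6:27
Giant step factor: 35^(-7) ≡ 19 (mod 47).
Scan 37·19^i mod 47 for i = 0, 1, …:
  i=0: 37   i=1: 45   i=2: 9
Match at i=2, j=4: n = 2·7 + 4 = 18.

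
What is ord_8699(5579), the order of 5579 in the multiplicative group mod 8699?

4349

The order of 5579 must divide p − 1 = 8698 = 2 · 4349.
Divisors: 1, 2, 4349, 8698.
Check each in increasing order: 5579^1 ≡ 5579;  5579^2 ≡ 219;  5579^4349 ≡ 1.
Smallest exponent giving 1 is 4349.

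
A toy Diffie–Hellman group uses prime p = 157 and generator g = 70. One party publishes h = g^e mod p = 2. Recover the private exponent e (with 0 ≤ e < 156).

21

Successive powers of 70 modulo 157:
  70^0=1  70^1=70  70^2=33  70^3=112  70^4=147  70^5=85
  70^6=141  70^7=136  70^8=100  70^9=92  70^10=3  70^11=53
  70^12=99  70^13=22  70^14=127  70^15=98  70^16=109  70^17=94
  70^18=143  70^19=119  70^20=9  70^21=2
So 70^21 ≡ 2 (mod 157), giving e = 21.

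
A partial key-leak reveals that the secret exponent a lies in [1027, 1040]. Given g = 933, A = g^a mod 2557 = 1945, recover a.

1037

Compute 933^1027 mod 2557 = 1954, then multiply by 933 repeatedly:
  933^1027=1954  933^1028=2498  933^1029=1207  933^1030=1051  933^1031=1252
  933^1032=2124  933^1033=17  933^1034=519  933^1035=954  933^1036=246
  933^1037=1945
Found 1945 at exponent 1037.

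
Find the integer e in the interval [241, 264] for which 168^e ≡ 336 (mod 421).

258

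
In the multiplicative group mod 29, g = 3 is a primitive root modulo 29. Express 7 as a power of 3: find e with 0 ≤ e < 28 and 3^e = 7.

Successive powers of 3 modulo 29:
  3^0=1  3^1=3  3^2=9  3^3=27  3^4=23  3^5=11
  3^6=4  3^7=12  3^8=7
So 3^8 ≡ 7 (mod 29), giving e = 8.

8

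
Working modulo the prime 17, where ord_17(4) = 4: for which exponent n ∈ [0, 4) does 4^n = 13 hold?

Successive powers of 4 modulo 17:
  4^0=1  4^1=4  4^2=16  4^3=13
So 4^3 ≡ 13 (mod 17), giving n = 3.

3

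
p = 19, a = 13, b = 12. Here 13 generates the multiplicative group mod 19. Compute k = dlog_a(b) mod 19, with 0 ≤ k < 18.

3

Successive powers of 13 modulo 19:
  13^0=1  13^1=13  13^2=17  13^3=12
So 13^3 ≡ 12 (mod 19), giving k = 3.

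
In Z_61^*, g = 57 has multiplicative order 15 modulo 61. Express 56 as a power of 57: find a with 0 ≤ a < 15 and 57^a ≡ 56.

Successive powers of 57 modulo 61:
  57^0=1  57^1=57  57^2=16  57^3=58  57^4=12  57^5=13
  57^6=9  57^7=25  57^8=22  57^9=34  57^10=47  57^11=56
So 57^11 ≡ 56 (mod 61), giving a = 11.

11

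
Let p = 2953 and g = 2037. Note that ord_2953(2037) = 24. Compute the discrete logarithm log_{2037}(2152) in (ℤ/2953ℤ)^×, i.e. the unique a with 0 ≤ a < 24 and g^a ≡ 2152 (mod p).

Successive powers of 2037 modulo 2953:
  2037^0=1  2037^1=2037  2037^2=404  2037^3=2014  2037^4=801  2037^5=1581
  2037^6=1727  2037^7=876  2037^8=800  2037^9=2497  2037^10=1323  2037^11=1815
  2037^12=2952  2037^13=916  2037^14=2549  2037^15=939  2037^16=2152
So 2037^16 ≡ 2152 (mod 2953), giving a = 16.

16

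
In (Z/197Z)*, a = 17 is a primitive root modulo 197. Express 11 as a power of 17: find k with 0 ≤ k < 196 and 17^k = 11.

31

Baby-step giant-step with m = ceil(sqrt(196)) = 14.
Baby table (17^j mod 197 for j=0..13):
  0:1  1:17  2:92  3:185  4:190  5:78  6:144  7:84
  8:49  9:45  10:174  11:3  12:51  13:79
Giant step factor: 17^(-14) ≡ 93 (mod 197).
Scan 11·93^i mod 197 for i = 0, 1, …:
  i=0: 11   i=1: 38   i=2: 185
Match at i=2, j=3: k = 2·14 + 3 = 31.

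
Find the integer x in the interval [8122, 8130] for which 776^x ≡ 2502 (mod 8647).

8129

Compute 776^8122 mod 8647 = 1683, then multiply by 776 repeatedly:
  776^8122=1683  776^8123=311  776^8124=7867  776^8125=10  776^8126=7760
  776^8127=3448  776^8128=3725  776^8129=2502
Found 2502 at exponent 8129.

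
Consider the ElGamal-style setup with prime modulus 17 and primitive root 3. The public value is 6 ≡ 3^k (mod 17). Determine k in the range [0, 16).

15

Successive powers of 3 modulo 17:
  3^0=1  3^1=3  3^2=9  3^3=10  3^4=13  3^5=5
  3^6=15  3^7=11  3^8=16  3^9=14  3^10=8  3^11=7
  3^12=4  3^13=12  3^14=2  3^15=6
So 3^15 ≡ 6 (mod 17), giving k = 15.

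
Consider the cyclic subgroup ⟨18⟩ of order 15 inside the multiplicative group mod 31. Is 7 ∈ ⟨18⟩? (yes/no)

yes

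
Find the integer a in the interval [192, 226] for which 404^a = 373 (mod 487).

Compute 404^192 mod 487 = 66, then multiply by 404 repeatedly:
  404^192=66  404^193=366  404^194=303  404^195=175  404^196=85
  404^197=250  404^198=191  404^199=218  404^200=412  404^201=381
  404^202=32  404^203=266  404^204=324  404^205=380  404^206=115
  404^207=195  404^208=373
Found 373 at exponent 208.

208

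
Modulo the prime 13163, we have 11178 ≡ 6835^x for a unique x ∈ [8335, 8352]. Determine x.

Compute 6835^8335 mod 13163 = 2872, then multiply by 6835 repeatedly:
  6835^8335=2872  6835^8336=4087  6835^8337=2759  6835^8338=8349  6835^8339=3810
  6835^8340=4936  6835^8341=791  6835^8342=9655  6835^8343=5806  6835^8344=10728
  6835^8345=7970  6835^8346=6456  6835^8347=4384  6835^8348=5652  6835^8349=11178
Found 11178 at exponent 8349.

8349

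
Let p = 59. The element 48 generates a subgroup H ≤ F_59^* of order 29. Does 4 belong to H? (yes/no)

yes

4 ∈ ⟨48⟩ iff 4^29 ≡ 1 (mod 59), since |⟨48⟩| = 29.
4^29 mod 59 = 1.
Since 1 = 1, 4 lies in the subgroup.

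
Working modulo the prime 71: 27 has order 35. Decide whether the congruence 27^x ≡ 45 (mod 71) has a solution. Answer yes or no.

45 ∈ ⟨27⟩ iff 45^35 ≡ 1 (mod 71), since |⟨27⟩| = 35.
45^35 mod 71 = 1.
Since 1 = 1, 45 lies in the subgroup.

yes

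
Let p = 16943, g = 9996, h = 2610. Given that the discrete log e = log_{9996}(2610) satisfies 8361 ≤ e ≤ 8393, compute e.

Compute 9996^8361 mod 16943 = 6339, then multiply by 9996 repeatedly:
  9996^8361=6339  9996^8362=14767  9996^8363=3516  9996^8364=6154  9996^8365=12294
  9996^8366=3245  9996^8367=8118  9996^8368=7501  9996^8369=7221  9996^8370=3936
  9996^8371=2610
Found 2610 at exponent 8371.

8371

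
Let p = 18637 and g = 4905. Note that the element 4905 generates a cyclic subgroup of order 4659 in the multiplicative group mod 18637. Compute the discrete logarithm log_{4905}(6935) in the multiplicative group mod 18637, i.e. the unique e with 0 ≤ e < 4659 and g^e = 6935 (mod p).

Baby-step giant-step with m = ceil(sqrt(4659)) = 69.
Baby table (4905^j mod 18637 for j=0..68):
  0:1  1:4905  2:17295  3:14988  4:11812  5:14064  6:8383  7:5393
  8:6762  9:12387  10:1615  11:850  12:13199  13:14794  14:10729  15:13494
  16:8083  17:6216  18:17985  19:7504  20:17682  21:12249  22:14294  23:18313
  24:13562  25:6157  26:8145  27:12134  28:9329  29:4910  30:4546  31:8278
  32:12204  33:17213  34:4155  35:10034  36:15090  37:8923  38:7639  39:8925
  40:17449  41:6241  42:10151  43:11228  44:1005  45:9357  46:11791  47:4244
  48:17928  49:7474  50:991  51:15235  52:11942  53:18056  54:1656  55:15585
  56:14088  57:14281  58:10459  59:12371  60:16320  61:3685  62:15672  63:12172
  64:9349  65:9825  66:14980  67:9846  68:6163
Giant step factor: 4905^(-69) ≡ 17894 (mod 18637).
Scan 6935·17894^i mod 18637 for i = 0, 1, …:
  i=0: 6935   i=1: 9744   i=2: 10001   i=3: 5420
  i=4: 17169   i=5: 9778   i=6: 3376   i=7: 7627
  i=8: 17424   i=9: 6683     …   i=51: 5228
  i=52: 10729
Match at i=52, j=14: e = 52·69 + 14 = 3602.

3602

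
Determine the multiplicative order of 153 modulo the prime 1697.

The order of 153 must divide p − 1 = 1696 = 2^5 · 53.
Divisors: 1, 2, 4, 8, 16, 32, 53, 106, 212, 424, 848, 1696.
Check each in increasing order: 153^1 ≡ 153;  153^2 ≡ 1348;  153^4 ≡ 1314;  153^8 ≡ 747;  153^16 ≡ 1393;  153^32 ≡ 778;  153^53 ≡ 1628;  153^106 ≡ 1367;  153^212 ≡ 292;  153^424 ≡ 414;  153^848 ≡ 1696;  153^1696 ≡ 1.
Smallest exponent giving 1 is 1696.

1696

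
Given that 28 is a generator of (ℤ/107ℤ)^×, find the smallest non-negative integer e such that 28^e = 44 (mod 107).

50

Baby-step giant-step with m = ceil(sqrt(106)) = 11.
Baby table (28^j mod 107 for j=0..10):
  0:1  1:28  2:35  3:17  4:48  5:60  6:75  7:67
  8:57  9:98  10:69
Giant step factor: 28^(-11) ≡ 18 (mod 107).
Scan 44·18^i mod 107 for i = 0, 1, …:
  i=0: 44   i=1: 43   i=2: 25   i=3: 22
  i=4: 75
Match at i=4, j=6: e = 4·11 + 6 = 50.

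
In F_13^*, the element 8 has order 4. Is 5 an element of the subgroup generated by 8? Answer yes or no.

5 ∈ ⟨8⟩ iff 5^4 ≡ 1 (mod 13), since |⟨8⟩| = 4.
5^4 mod 13 = 1.
Since 1 = 1, 5 lies in the subgroup.

yes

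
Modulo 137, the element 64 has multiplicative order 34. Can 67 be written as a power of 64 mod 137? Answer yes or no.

67 ∈ ⟨64⟩ iff 67^34 ≡ 1 (mod 137), since |⟨64⟩| = 34.
67^34 mod 137 = 37.
Since 37 ≠ 1, 67 does not lie in the subgroup.

no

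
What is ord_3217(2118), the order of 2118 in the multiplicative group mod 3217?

The order of 2118 must divide p − 1 = 3216 = 2^4 · 3 · 67.
Divisors: 1, 2, 3, 4, 6, 8, 12, 16, 24, 48, 67, 134, 201, 268, 402, 536, 804, 1072, 1608, 3216.
Check each in increasing order: 2118^1 ≡ 2118;  2118^2 ≡ 1426;  2118^3 ≡ 2722;  2118^4 ≡ 332;  2118^6 ≡ 533;  2118^8 ≡ 846;  2118^12 ≡ 993;  2118^16 ≡ 1542;  2118^24 ≡ 1647;  2118^48 ≡ 678;  2118^67 ≡ 1736;  2118^134 ≡ 2584;  2118^201 ≡ 1326;  2118^268 ≡ 1781;  2118^402 ≡ 1794;  2118^536 ≡ 3216;  2118^804 ≡ 1436;  2118^1072 ≡ 1.
Smallest exponent giving 1 is 1072.

1072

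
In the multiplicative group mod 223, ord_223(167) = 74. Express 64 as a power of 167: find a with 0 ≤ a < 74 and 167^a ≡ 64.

34

Baby-step giant-step with m = ceil(sqrt(74)) = 9.
Baby table (167^j mod 223 for j=0..8):
  0:1  1:167  2:14  3:108  4:196  5:174  6:68  7:206
  8:60
Giant step factor: 167^(-9) ≡ 104 (mod 223).
Scan 64·104^i mod 223 for i = 0, 1, …:
  i=0: 64   i=1: 189   i=2: 32   i=3: 206
Match at i=3, j=7: a = 3·9 + 7 = 34.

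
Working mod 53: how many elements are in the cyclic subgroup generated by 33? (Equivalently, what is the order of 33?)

The order of 33 must divide p − 1 = 52 = 2^2 · 13.
Divisors: 1, 2, 4, 13, 26, 52.
Check each in increasing order: 33^1 ≡ 33;  33^2 ≡ 29;  33^4 ≡ 46;  33^13 ≡ 23;  33^26 ≡ 52;  33^52 ≡ 1.
Smallest exponent giving 1 is 52.

52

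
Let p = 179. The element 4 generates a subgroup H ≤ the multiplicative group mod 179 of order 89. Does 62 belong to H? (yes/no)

no

62 ∈ ⟨4⟩ iff 62^89 ≡ 1 (mod 179), since |⟨4⟩| = 89.
62^89 mod 179 = 178.
Since 178 ≠ 1, 62 does not lie in the subgroup.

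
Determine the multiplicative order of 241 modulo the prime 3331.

3330

The order of 241 must divide p − 1 = 3330 = 2 · 3^2 · 5 · 37.
Divisors: 1, 2, 3, 5, 6, 9, 10, 15, 18, 30, 37, 45, 74, 90, 111, 185, 222, 333, 370, 555, 666, 1110, 1665, 3330.
Check each in increasing order: 241^1 ≡ 241;  241^2 ≡ 1454;  241^3 ≡ 659;  241^5 ≡ 2189;  241^6 ≡ 1251;  241^9 ≡ 1652;  241^10 ≡ 1743;  241^15 ≡ 1432;  241^18 ≡ 1015;  241^30 ≡ 2059;  241^37 ≡ 1478;  241^45 ≡ 553;  241^74 ≡ 2679;  241^90 ≡ 2688;  241^111 ≡ 2334;  241^185 ≡ 499;  241^222 ≡ 1371;  241^333 ≡ 2154;  241^370 ≡ 2507;  241^555 ≡ 1868;  241^666 ≡ 2964;  241^1110 ≡ 1867;  241^1665 ≡ 3330;  241^3330 ≡ 1.
Smallest exponent giving 1 is 3330.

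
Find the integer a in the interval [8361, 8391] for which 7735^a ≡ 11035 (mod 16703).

Compute 7735^8361 mod 16703 = 3667, then multiply by 7735 repeatedly:
  7735^8361=3667  7735^8362=2551  7735^8363=5742  7735^8364=1093  7735^8365=2637
  7735^8366=2832  7735^8367=7887  7735^8368=6589  7735^8369=5062  7735^8370=2738
  7735^8371=15729  7735^8372=15866  7735^8373=6569  7735^8374=689  7735^8375=1158
  7735^8376=4322  7735^8377=7967  7735^8378=7378  7735^8379=11382  7735^8380=14960
  7735^8381=13919  7735^8382=12630  7735^8383=13906  7735^8384=12293  7735^8385=12879
  7735^8386=2373  7735^8387=15261  7735^8388=3734  7735^8389=3003  7735^8390=11035
Found 11035 at exponent 8390.

8390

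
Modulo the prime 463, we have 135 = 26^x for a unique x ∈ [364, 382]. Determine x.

370

Compute 26^364 mod 463 = 39, then multiply by 26 repeatedly:
  26^364=39  26^365=88  26^366=436  26^367=224  26^368=268
  26^369=23  26^370=135
Found 135 at exponent 370.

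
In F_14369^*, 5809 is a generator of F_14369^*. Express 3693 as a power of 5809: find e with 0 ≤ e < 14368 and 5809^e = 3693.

1660

Baby-step giant-step with m = ceil(sqrt(14368)) = 120.
Baby table (5809^j mod 14369 for j=0..119):
  0:1  1:5809  2:6069  3:7664  4:5014  5:363  6:10793  7:4590
  8:8815  9:9588  10:2448  11:9491  12:13735  13:9927  14:3146  15:12115
  16:11042  17:14131  18:11251  19:6847  20:831  21:13664  22:14189  23:3317
  24:13993  25:14273  26:2727  27:6505  28:11444  29:7202  30:8259  31:12809
  32:4799  33:1531  34:13537  35:9265  36:8480  37:3388  38:9731  39:14102
  40:849  41:3274  42:8479  43:11948  44:3662  45:6438  46:10204  47:2911
  48:12055  49:7358  50:9216  51:11219  52:7756  53:7789  54:12689  55:11800
  56:6070  57:13473  58:11083  59:8027  60:1438  61:4953  62:5239  63:14178
  64:11263  65:4710  66:1814  67:5049  68:2512  69:7673  70:14188  71:11877
  72:7924  73:6609  74:12082  75:6142  76:651  77:2612  78:13813  79:3221
  80:2351  81:6409  82:14171  83:13707  84:5334  85:5642  86:13058  87:14340
  88:3967  89:10796  90:7648  91:12653  92:3842  93:3121  94:10580  95:3007
  96:9328  97:853  98:12141  99:4017  100:13866  101:9349  102:7890  103:10269
  104:6902  105:4208  106:2603  107:4639  108:6076  109:5220  110:4390  111:10904
  112:2784  113:7131  114:12521  115:12980  116:6677  117:4762  118:2133  119:4519
Giant step factor: 5809^(-120) ≡ 9976 (mod 14369).
Scan 3693·9976^i mod 14369 for i = 0, 1, …:
  i=0: 3693   i=1: 13621   i=2: 9832   i=3: 1238
  i=4: 7317   i=5: 14241   i=6: 1913   i=7: 2056
  i=8: 6093   i=9: 2898   i=10: 20   i=11: 12723
  i=12: 3271   i=13: 13866
Match at i=13, j=100: e = 13·120 + 100 = 1660.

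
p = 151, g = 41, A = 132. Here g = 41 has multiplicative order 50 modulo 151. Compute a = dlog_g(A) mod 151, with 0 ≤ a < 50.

15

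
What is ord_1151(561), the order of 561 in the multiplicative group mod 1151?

50

The order of 561 must divide p − 1 = 1150 = 2 · 5^2 · 23.
Divisors: 1, 2, 5, 10, 23, 25, 46, 50, 115, 230, 575, 1150.
Check each in increasing order: 561^1 ≡ 561;  561^2 ≡ 498;  561^5 ≡ 817;  561^10 ≡ 1060;  561^23 ≡ 802;  561^25 ≡ 1150;  561^46 ≡ 946;  561^50 ≡ 1.
Smallest exponent giving 1 is 50.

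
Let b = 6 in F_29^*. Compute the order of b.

14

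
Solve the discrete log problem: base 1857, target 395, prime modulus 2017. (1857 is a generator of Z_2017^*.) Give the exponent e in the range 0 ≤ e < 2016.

1975

Baby-step giant-step with m = ceil(sqrt(2016)) = 45.
Baby table (1857^j mod 2017 for j=0..44):
  0:1  1:1857  2:1396  3:527  4:394  5:1504  6:1400  7:1904
  8:1944  9:1595  10:959  11:1869  12:1493  13:1143  14:667  15:181
  16:1295  17:551  18:588  19:719  20:1946  21:1275  22:1734  23:906
  24:264  25:117  26:1450  27:1972  28:1149  29:1724  30:489  31:423
  32:898  33:1544  34:1051  35:1268  36:837  37:1219  38:609  39:1393
  40:1007  41:240  42:1940  43:218  44:1426
Giant step factor: 1857^(-45) ≡ 1460 (mod 2017).
Scan 395·1460^i mod 2017 for i = 0, 1, …:
  i=0: 395   i=1: 1855   i=2: 1486   i=3: 1285
  i=4: 290   i=5: 1847   i=6: 1908   i=7: 203
  i=8: 1898   i=9: 1739     …   i=42: 1367
  i=43: 1007
Match at i=43, j=40: e = 43·45 + 40 = 1975.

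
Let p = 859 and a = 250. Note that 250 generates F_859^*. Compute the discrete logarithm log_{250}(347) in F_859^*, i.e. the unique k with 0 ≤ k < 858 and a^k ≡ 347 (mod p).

474

Baby-step giant-step with m = ceil(sqrt(858)) = 30.
Baby table (250^j mod 859 for j=0..29):
  0:1  1:250  2:652  3:649  4:758  5:520  6:291  7:594
  8:752  9:738  10:674  11:136  12:499  13:195  14:646  15:8
  16:282  17:62  18:38  19:51  20:724  21:610  22:457  23:3
  24:750  25:238  26:229  27:556  28:701  29:14
Giant step factor: 250^(-30) ≡ 604 (mod 859).
Scan 347·604^i mod 859 for i = 0, 1, …:
  i=0: 347   i=1: 851   i=2: 322   i=3: 354
  i=4: 784   i=5: 227   i=6: 527   i=7: 478
  i=8: 88   i=9: 753     …   i=14: 755
  i=15: 750
Match at i=15, j=24: k = 15·30 + 24 = 474.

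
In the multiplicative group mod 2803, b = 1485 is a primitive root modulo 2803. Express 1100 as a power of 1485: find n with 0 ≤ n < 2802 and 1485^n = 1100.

Baby-step giant-step with m = ceil(sqrt(2802)) = 53.
Baby table (1485^j mod 2803 for j=0..52):
  0:1  1:1485  2:2067  3:210  4:717  5:2408  6:2055  7:2011
  8:1140  9:2691  10:1860  11:1145  12:1707  13:983  14:2195  15:2489
  16:1811  17:1258  18:1332  19:1905  20:698  21:2223  22:2024  23:824
  24:1532  25:1787  26:2057  27:2178  28:2471  29:308  30:491  31:355
  32:211  33:2202  34:1672  35:2265  36:2728  37:745  38:1943  39:1068
  40:2285  41:1595  42:40  43:537  44:1393  45:2794  46:650  47:1018
  48:913  49:1956  50:752  51:1126  52:1522
Giant step factor: 1485^(-53) ≡ 1428 (mod 2803).
Scan 1100·1428^i mod 2803 for i = 0, 1, …:
  i=0: 1100   i=1: 1120   i=2: 1650   i=3: 1680
  i=4: 2475   i=5: 2520   i=6: 2311   i=7: 977
  i=8: 2065   i=9: 64     …   i=48: 2596
  i=49: 1522
Match at i=49, j=52: n = 49·53 + 52 = 2649.

2649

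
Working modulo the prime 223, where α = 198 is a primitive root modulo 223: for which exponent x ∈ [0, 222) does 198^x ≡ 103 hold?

Baby-step giant-step with m = ceil(sqrt(222)) = 15.
Baby table (198^j mod 223 for j=0..14):
  0:1  1:198  2:179  3:208  4:152  5:214  6:2  7:173
  8:135  9:193  10:81  11:205  12:4  13:123  14:47
Giant step factor: 198^(-15) ≡ 26 (mod 223).
Scan 103·26^i mod 223 for i = 0, 1, …:
  i=0: 103   i=1: 2
Match at i=1, j=6: x = 1·15 + 6 = 21.

21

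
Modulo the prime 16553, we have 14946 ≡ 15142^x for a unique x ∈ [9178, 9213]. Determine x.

Compute 15142^9178 mod 16553 = 10153, then multiply by 15142 repeatedly:
  15142^9178=10153  15142^9179=9015  15142^9180=9092  15142^9181=16316  15142^9182=3347
  15142^9183=11541  15142^9184=3801  15142^9185=16514  15142^9186=5370  15142^9187=4204
  15142^9188=10683  15142^9189=6070  15142^9190=9684  15142^9191=8654  15142^9192=5320
  15142^9193=8542  15142^9194=14375  15142^9195=10853  15142^9196=14495  15142^9197=7063
  15142^9198=15566  15142^9199=2205  15142^9200=709  15142^9201=9334  15142^9202=5914
  15142^9203=14611  15142^9204=8917  15142^9205=14946
Found 14946 at exponent 9205.

9205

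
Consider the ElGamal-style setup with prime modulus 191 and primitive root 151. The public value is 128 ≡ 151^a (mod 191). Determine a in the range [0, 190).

104

Baby-step giant-step with m = ceil(sqrt(190)) = 14.
Baby table (151^j mod 191 for j=0..13):
  0:1  1:151  2:72  3:176  4:27  5:66  6:34  7:168
  8:156  9:63  10:154  11:143  12:10  13:173
Giant step factor: 151^(-14) ≡ 13 (mod 191).
Scan 128·13^i mod 191 for i = 0, 1, …:
  i=0: 128   i=1: 136   i=2: 49   i=3: 64
  i=4: 68   i=5: 120   i=6: 32   i=7: 34
Match at i=7, j=6: a = 7·14 + 6 = 104.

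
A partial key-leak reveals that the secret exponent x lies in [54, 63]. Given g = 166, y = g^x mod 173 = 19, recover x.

Compute 166^54 mod 173 = 137, then multiply by 166 repeatedly:
  166^54=137  166^55=79  166^56=139  166^57=65  166^58=64
  166^59=71  166^60=22  166^61=19
Found 19 at exponent 61.

61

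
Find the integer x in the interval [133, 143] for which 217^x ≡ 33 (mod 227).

138

Compute 217^133 mod 227 = 187, then multiply by 217 repeatedly:
  217^133=187  217^134=173  217^135=86  217^136=48  217^137=201
  217^138=33
Found 33 at exponent 138.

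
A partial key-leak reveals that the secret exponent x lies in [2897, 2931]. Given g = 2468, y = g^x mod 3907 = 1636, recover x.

Compute 2468^2897 mod 3907 = 362, then multiply by 2468 repeatedly:
  2468^2897=362  2468^2898=2620  2468^2899=75  2468^2900=1471  2468^2901=825
  2468^2902=553  2468^2903=1261  2468^2904=2176  2468^2905=2150  2468^2906=494
  2468^2907=208  2468^2908=1527  2468^2909=2288  2468^2910=1169  2468^2911=1726
  2468^2912=1138  2468^2913=3358  2468^2914=797  2468^2915=1775  2468^2916=953
  2468^2917=3897  2468^2918=2669  2468^2919=3797  2468^2920=2010  2468^2921=2697
  2468^2922=2575  2468^2923=2318  2468^2924=976  2468^2925=2056  2468^2926=2922
  2468^2927=3081  2468^2928=886  2468^2929=2635  2468^2930=1932  2468^2931=1636
Found 1636 at exponent 2931.

2931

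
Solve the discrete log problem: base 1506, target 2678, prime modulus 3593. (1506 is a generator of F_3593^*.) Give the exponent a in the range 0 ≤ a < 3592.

1999

Baby-step giant-step with m = ceil(sqrt(3592)) = 60.
Baby table (1506^j mod 3593 for j=0..59):
  0:1  1:1506  2:853  3:1917  4:1823  5:386  6:2843  7:2295
  8:3397  9:3043  10:1683  11:1533  12:1992  13:3390  14:3280  15:2898
  16:2486  17:10  18:688  19:1344  20:1205  21:265  22:267  23:3279
  24:1392  25:1633  26:1686  27:2458  28:958  29:1955  30:1563  31:463
  32:236  33:3302  34:100  35:3287  36:2661  37:1271  38:2650  39:2670
  40:453  41:3141  42:1958  43:2488  44:3022  45:2394  46:1585  47:1258
  48:1037  49:2360  50:683  51:1000  52:533  53:1459  54:1931  55:1349
  56:1549  57:937  58:2666  59:1615
Giant step factor: 1506^(-60) ≡ 2002 (mod 3593).
Scan 2678·2002^i mod 3593 for i = 0, 1, …:
  i=0: 2678   i=1: 600   i=2: 1138   i=3: 314
  i=4: 3446   i=5: 332   i=6: 3552   i=7: 557
  i=8: 1284   i=9: 1573     …   i=32: 2262
  i=33: 1344
Match at i=33, j=19: a = 33·60 + 19 = 1999.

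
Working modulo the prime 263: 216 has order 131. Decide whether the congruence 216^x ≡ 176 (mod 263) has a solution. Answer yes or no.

yes

176 ∈ ⟨216⟩ iff 176^131 ≡ 1 (mod 263), since |⟨216⟩| = 131.
176^131 mod 263 = 1.
Since 1 = 1, 176 lies in the subgroup.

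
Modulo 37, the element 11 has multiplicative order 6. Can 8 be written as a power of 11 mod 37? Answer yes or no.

no

8 ∈ ⟨11⟩ iff 8^6 ≡ 1 (mod 37), since |⟨11⟩| = 6.
8^6 mod 37 = 36.
Since 36 ≠ 1, 8 does not lie in the subgroup.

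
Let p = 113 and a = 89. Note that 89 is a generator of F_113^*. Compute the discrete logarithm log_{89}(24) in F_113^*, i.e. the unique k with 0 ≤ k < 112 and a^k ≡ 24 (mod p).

57

Baby-step giant-step with m = ceil(sqrt(112)) = 11.
Baby table (89^j mod 113 for j=0..10):
  0:1  1:89  2:11  3:75  4:8  5:34  6:88  7:35
  8:64  9:46  10:26
Giant step factor: 89^(-11) ≡ 90 (mod 113).
Scan 24·90^i mod 113 for i = 0, 1, …:
  i=0: 24   i=1: 13   i=2: 40   i=3: 97
  i=4: 29   i=5: 11
Match at i=5, j=2: k = 5·11 + 2 = 57.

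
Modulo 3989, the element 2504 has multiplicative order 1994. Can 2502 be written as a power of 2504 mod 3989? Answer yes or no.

2502 ∈ ⟨2504⟩ iff 2502^1994 ≡ 1 (mod 3989), since |⟨2504⟩| = 1994.
2502^1994 mod 3989 = 1.
Since 1 = 1, 2502 lies in the subgroup.

yes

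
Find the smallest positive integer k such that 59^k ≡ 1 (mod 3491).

349

The order of 59 must divide p − 1 = 3490 = 2 · 5 · 349.
Divisors: 1, 2, 5, 10, 349, 698, 1745, 3490.
Check each in increasing order: 59^1 ≡ 59;  59^2 ≡ 3481;  59^5 ≡ 2409;  59^10 ≡ 1239;  59^349 ≡ 1.
Smallest exponent giving 1 is 349.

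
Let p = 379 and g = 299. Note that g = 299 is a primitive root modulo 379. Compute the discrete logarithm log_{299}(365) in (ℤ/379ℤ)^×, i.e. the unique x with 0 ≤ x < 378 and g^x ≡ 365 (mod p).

Baby-step giant-step with m = ceil(sqrt(378)) = 20.
Baby table (299^j mod 379 for j=0..19):
  0:1  1:299  2:336  3:29  4:333  5:269  6:83  7:182
  8:221  9:133  10:351  11:345  12:67  13:325  14:151  15:48
  16:329  17:210  18:255  19:66
Giant step factor: 299^(-20) ≡ 277 (mod 379).
Scan 365·277^i mod 379 for i = 0, 1, …:
  i=0: 365   i=1: 291   i=2: 259   i=3: 112
  i=4: 325
Match at i=4, j=13: x = 4·20 + 13 = 93.

93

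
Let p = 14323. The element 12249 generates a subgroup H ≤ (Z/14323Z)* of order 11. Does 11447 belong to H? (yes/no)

⟨12249⟩ has order 11; its elements mod 14323 are {1, 1978, 2305, 3312, 4576, 5525, 5952, 8329, 12249, 13515, 13873}.
11447 is not in this set.

no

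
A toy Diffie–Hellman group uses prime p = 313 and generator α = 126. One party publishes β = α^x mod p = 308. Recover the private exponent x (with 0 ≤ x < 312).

39

Baby-step giant-step with m = ceil(sqrt(312)) = 18.
Baby table (126^j mod 313 for j=0..17):
  0:1  1:126  2:226  3:306  4:57  5:296  6:49  7:227
  8:119  9:283  10:289  11:106  12:210  13:168  14:197  15:95
  16:76  17:186
Giant step factor: 126^(-18) ≡ 8 (mod 313).
Scan 308·8^i mod 313 for i = 0, 1, …:
  i=0: 308   i=1: 273   i=2: 306
Match at i=2, j=3: x = 2·18 + 3 = 39.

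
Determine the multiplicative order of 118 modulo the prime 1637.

The order of 118 must divide p − 1 = 1636 = 2^2 · 409.
Divisors: 1, 2, 4, 409, 818, 1636.
Check each in increasing order: 118^1 ≡ 118;  118^2 ≡ 828;  118^4 ≡ 1318;  118^409 ≡ 1636;  118^818 ≡ 1.
Smallest exponent giving 1 is 818.

818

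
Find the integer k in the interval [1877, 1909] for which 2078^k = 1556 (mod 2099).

1903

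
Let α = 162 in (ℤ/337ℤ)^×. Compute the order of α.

14

The order of 162 must divide p − 1 = 336 = 2^4 · 3 · 7.
Divisors: 1, 2, 3, 4, 6, 7, 8, 12, 14, 16, 21, 24, 28, 42, 48, 56, 84, 112, 168, 336.
Check each in increasing order: 162^1 ≡ 162;  162^2 ≡ 295;  162^3 ≡ 273;  162^4 ≡ 79;  162^6 ≡ 52;  162^7 ≡ 336;  162^8 ≡ 175;  162^12 ≡ 8;  162^14 ≡ 1.
Smallest exponent giving 1 is 14.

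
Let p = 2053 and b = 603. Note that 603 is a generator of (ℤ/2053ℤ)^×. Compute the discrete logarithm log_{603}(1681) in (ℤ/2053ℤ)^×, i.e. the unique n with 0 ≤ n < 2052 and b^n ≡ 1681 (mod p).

Baby-step giant-step with m = ceil(sqrt(2052)) = 46.
Baby table (603^j mod 2053 for j=0..45):
  0:1  1:603  2:228  3:1986  4:659  5:1148  6:383  7:1013
  8:1098  9:1028  10:1931  11:342  12:926  13:2015  14:1722  15:1601
  16:493  17:1647  18:1542  19:1870  20:513  21:1389  22:1996  23:530
  24:1375  25:1766  26:1444  27:260  28:752  29:1796  30:1057  31:941
  32:795  33:1036  34:596  35:113  36:390  37:1128  38:641  39:559
  40:385  41:166  42:1554  43:894  44:1196  45:585
Giant step factor: 603^(-46) ≡ 654 (mod 2053).
Scan 1681·654^i mod 2053 for i = 0, 1, …:
  i=0: 1681   i=1: 1019   i=2: 1254   i=3: 969
  i=4: 1402   i=5: 1270   i=6: 1168   i=7: 156
  i=8: 1427   i=9: 1196
Match at i=9, j=44: n = 9·46 + 44 = 458.

458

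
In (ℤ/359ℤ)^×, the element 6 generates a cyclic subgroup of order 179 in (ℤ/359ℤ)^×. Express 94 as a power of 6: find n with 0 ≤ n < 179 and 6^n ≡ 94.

Baby-step giant-step with m = ceil(sqrt(179)) = 14.
Baby table (6^j mod 359 for j=0..13):
  0:1  1:6  2:36  3:216  4:219  5:237  6:345  7:275
  8:214  9:207  10:165  11:272  12:196  13:99
Giant step factor: 6^(-14) ≡ 55 (mod 359).
Scan 94·55^i mod 359 for i = 0, 1, …:
  i=0: 94   i=1: 144   i=2: 22   i=3: 133
  i=4: 135   i=5: 245   i=6: 192   i=7: 149
  i=8: 297   i=9: 180   i=10: 207
Match at i=10, j=9: n = 10·14 + 9 = 149.

149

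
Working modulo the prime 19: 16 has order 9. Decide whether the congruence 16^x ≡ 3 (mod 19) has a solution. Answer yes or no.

no

3 ∈ ⟨16⟩ iff 3^9 ≡ 1 (mod 19), since |⟨16⟩| = 9.
3^9 mod 19 = 18.
Since 18 ≠ 1, 3 does not lie in the subgroup.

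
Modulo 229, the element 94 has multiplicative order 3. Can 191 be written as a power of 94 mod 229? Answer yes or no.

no

⟨94⟩ has order 3; its elements mod 229 are {1, 94, 134}.
191 is not in this set.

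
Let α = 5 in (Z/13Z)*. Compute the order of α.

4

The order of 5 must divide p − 1 = 12 = 2^2 · 3.
Divisors: 1, 2, 3, 4, 6, 12.
Check each in increasing order: 5^1 ≡ 5;  5^2 ≡ 12;  5^3 ≡ 8;  5^4 ≡ 1.
Smallest exponent giving 1 is 4.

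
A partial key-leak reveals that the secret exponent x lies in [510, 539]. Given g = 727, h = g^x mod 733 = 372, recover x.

522

Compute 727^510 mod 733 = 418, then multiply by 727 repeatedly:
  727^510=418  727^511=424  727^512=388  727^513=604  727^514=41
  727^515=487  727^516=10  727^517=673  727^518=360  727^519=39
  727^520=499  727^521=671  727^522=372
Found 372 at exponent 522.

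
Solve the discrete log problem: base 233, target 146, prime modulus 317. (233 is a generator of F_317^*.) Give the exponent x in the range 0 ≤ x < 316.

Baby-step giant-step with m = ceil(sqrt(316)) = 18.
Baby table (233^j mod 317 for j=0..17):
  0:1  1:233  2:82  3:86  4:67  5:78  6:105  7:56
  8:51  9:154  10:61  11:265  12:247  13:174  14:283  15:3
  16:65  17:246
Giant step factor: 233^(-18) ≡ 274 (mod 317).
Scan 146·274^i mod 317 for i = 0, 1, …:
  i=0: 146   i=1: 62   i=2: 187   i=3: 201
  i=4: 233
Match at i=4, j=1: x = 4·18 + 1 = 73.

73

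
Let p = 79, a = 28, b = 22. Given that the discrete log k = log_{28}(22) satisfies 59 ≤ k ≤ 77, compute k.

60

Compute 28^59 mod 79 = 29, then multiply by 28 repeatedly:
  28^59=29  28^60=22
Found 22 at exponent 60.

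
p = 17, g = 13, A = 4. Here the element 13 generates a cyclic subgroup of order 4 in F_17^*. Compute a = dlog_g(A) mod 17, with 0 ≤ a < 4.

3

Successive powers of 13 modulo 17:
  13^0=1  13^1=13  13^2=16  13^3=4
So 13^3 ≡ 4 (mod 17), giving a = 3.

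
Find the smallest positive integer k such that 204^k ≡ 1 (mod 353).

352

The order of 204 must divide p − 1 = 352 = 2^5 · 11.
Divisors: 1, 2, 4, 8, 11, 16, 22, 32, 44, 88, 176, 352.
Check each in increasing order: 204^1 ≡ 204;  204^2 ≡ 315;  204^4 ≡ 32;  204^8 ≡ 318;  204^11 ≡ 216;  204^16 ≡ 166;  204^22 ≡ 60;  204^32 ≡ 22;  204^44 ≡ 70;  204^88 ≡ 311;  204^176 ≡ 352;  204^352 ≡ 1.
Smallest exponent giving 1 is 352.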